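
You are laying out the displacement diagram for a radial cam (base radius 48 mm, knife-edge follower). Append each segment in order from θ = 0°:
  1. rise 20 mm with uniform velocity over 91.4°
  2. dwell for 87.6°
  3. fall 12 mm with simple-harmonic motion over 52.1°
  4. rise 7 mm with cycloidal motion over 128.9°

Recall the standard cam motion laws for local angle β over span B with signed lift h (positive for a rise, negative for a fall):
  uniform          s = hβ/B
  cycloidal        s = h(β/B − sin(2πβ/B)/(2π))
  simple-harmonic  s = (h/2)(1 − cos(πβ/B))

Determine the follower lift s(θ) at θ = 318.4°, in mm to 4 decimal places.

seg 1 [0°–91.4°] uniform, h=20: full span → s += 20 → s = 20.0000
seg 2 [91.4°–179°] dwell: s stays 20.0000
seg 3 [179°–231.1°] simple-harmonic, h=-12: full span → s += -12 → s = 8.0000
seg 4 [231.1°–360°] cycloidal, h=7: θ=318.4° here. β=87.3, B=128.9. 7·(0.6773 − sin(2π·0.6773)/(2π)) = 5.7407 → s = 13.7407

13.7407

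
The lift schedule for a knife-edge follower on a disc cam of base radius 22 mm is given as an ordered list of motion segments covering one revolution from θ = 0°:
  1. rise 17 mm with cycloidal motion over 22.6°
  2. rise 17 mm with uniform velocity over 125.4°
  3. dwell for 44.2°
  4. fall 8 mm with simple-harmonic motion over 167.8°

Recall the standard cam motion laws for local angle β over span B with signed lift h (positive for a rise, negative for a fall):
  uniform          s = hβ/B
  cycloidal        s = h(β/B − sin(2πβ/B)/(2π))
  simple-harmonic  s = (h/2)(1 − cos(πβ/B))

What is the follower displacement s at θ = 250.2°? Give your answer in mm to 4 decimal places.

seg 1 [0°–22.6°] cycloidal, h=17: full span → s += 17 → s = 17.0000
seg 2 [22.6°–148°] uniform, h=17: full span → s += 17 → s = 34.0000
seg 3 [148°–192.2°] dwell: s stays 34.0000
seg 4 [192.2°–360°] simple-harmonic, h=-8: θ=250.2° here. β=58, B=167.8. -8/2·(1 − cos(π·0.3456)) = -2.1355 → s = 31.8645

31.8645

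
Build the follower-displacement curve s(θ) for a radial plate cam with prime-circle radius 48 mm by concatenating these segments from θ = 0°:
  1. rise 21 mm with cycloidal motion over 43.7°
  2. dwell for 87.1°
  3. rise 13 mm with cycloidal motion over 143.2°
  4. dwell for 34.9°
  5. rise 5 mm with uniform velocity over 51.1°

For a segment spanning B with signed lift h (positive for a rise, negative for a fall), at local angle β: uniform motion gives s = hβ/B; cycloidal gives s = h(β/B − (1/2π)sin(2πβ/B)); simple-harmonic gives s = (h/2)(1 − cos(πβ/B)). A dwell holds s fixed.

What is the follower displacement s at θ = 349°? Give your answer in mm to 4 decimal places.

seg 1 [0°–43.7°] cycloidal, h=21: full span → s += 21 → s = 21.0000
seg 2 [43.7°–130.8°] dwell: s stays 21.0000
seg 3 [130.8°–274°] cycloidal, h=13: full span → s += 13 → s = 34.0000
seg 4 [274°–308.9°] dwell: s stays 34.0000
seg 5 [308.9°–360°] uniform, h=5: θ=349° here. β=40.1, B=51.1. 5·40.1/51.1 = 3.9237 → s = 37.9237

37.9237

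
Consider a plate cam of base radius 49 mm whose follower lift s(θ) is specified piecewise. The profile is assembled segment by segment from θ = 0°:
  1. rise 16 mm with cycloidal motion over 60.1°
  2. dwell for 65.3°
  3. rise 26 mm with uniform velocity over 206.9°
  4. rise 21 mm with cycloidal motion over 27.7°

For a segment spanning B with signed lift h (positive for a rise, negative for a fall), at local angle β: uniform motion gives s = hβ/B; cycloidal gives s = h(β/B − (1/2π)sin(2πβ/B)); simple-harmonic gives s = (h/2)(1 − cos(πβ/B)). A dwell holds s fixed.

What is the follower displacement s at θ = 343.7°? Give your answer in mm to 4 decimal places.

seg 1 [0°–60.1°] cycloidal, h=16: full span → s += 16 → s = 16.0000
seg 2 [60.1°–125.4°] dwell: s stays 16.0000
seg 3 [125.4°–332.3°] uniform, h=26: full span → s += 26 → s = 42.0000
seg 4 [332.3°–360°] cycloidal, h=21: θ=343.7° here. β=11.4, B=27.7. 21·(0.4116 − sin(2π·0.4116)/(2π)) = 6.8793 → s = 48.8793

48.8793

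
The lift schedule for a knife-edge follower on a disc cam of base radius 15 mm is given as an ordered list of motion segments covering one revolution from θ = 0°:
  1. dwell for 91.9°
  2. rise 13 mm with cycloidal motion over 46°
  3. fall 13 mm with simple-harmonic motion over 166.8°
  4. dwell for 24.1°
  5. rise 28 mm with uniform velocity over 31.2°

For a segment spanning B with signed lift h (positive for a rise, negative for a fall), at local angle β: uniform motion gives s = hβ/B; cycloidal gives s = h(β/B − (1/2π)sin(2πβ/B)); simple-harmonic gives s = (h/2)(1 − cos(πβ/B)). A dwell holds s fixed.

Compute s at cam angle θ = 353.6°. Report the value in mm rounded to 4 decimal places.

seg 1 [0°–91.9°] dwell: s stays 0.0000
seg 2 [91.9°–137.9°] cycloidal, h=13: full span → s += 13 → s = 13.0000
seg 3 [137.9°–304.7°] simple-harmonic, h=-13: full span → s += -13 → s = 0.0000
seg 4 [304.7°–328.8°] dwell: s stays 0.0000
seg 5 [328.8°–360°] uniform, h=28: θ=353.6° here. β=24.8, B=31.2. 28·24.8/31.2 = 22.2564 → s = 22.2564

22.2564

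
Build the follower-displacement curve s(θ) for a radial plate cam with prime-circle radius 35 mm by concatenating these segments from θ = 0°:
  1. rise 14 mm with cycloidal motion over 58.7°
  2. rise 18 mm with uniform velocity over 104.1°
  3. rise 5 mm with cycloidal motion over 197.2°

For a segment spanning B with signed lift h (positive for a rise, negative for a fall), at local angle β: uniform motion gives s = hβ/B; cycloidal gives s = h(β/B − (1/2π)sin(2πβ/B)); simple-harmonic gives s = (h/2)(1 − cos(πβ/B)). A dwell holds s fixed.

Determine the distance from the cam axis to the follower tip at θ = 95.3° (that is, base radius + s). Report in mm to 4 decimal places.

seg 1 [0°–58.7°] cycloidal, h=14: full span → s += 14 → s = 14.0000
seg 2 [58.7°–162.8°] uniform, h=18: θ=95.3° here. β=36.6, B=104.1. 18·36.6/104.1 = 6.3285 → s = 20.3285
radial distance = base radius + s = 35 + 20.3285 = 55.3285

55.3285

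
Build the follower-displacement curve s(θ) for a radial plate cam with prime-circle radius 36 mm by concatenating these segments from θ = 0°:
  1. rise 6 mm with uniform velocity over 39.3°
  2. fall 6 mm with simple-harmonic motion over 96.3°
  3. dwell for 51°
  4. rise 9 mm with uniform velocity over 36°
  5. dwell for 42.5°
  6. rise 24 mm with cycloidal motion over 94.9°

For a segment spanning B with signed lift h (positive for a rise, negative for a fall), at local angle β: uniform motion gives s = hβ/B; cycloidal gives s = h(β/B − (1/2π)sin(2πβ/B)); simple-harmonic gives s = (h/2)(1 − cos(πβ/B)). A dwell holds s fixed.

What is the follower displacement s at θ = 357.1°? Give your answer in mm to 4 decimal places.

seg 1 [0°–39.3°] uniform, h=6: full span → s += 6 → s = 6.0000
seg 2 [39.3°–135.6°] simple-harmonic, h=-6: full span → s += -6 → s = 0.0000
seg 3 [135.6°–186.6°] dwell: s stays 0.0000
seg 4 [186.6°–222.6°] uniform, h=9: full span → s += 9 → s = 9.0000
seg 5 [222.6°–265.1°] dwell: s stays 9.0000
seg 6 [265.1°–360°] cycloidal, h=24: θ=357.1° here. β=92, B=94.9. 24·(0.9694 − sin(2π·0.9694)/(2π)) = 23.9955 → s = 32.9955

32.9955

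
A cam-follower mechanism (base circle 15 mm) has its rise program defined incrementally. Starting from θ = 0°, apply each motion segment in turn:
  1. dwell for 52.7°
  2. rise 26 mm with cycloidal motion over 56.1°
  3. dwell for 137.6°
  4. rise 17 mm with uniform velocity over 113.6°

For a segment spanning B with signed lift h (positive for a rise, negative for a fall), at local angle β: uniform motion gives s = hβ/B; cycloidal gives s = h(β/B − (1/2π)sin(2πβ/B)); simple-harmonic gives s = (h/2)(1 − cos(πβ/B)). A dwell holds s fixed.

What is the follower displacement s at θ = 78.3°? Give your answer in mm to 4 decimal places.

seg 1 [0°–52.7°] dwell: s stays 0.0000
seg 2 [52.7°–108.8°] cycloidal, h=26: θ=78.3° here. β=25.6, B=56.1. 26·(0.4563 − sin(2π·0.4563)/(2π)) = 10.7433 → s = 10.7433

10.7433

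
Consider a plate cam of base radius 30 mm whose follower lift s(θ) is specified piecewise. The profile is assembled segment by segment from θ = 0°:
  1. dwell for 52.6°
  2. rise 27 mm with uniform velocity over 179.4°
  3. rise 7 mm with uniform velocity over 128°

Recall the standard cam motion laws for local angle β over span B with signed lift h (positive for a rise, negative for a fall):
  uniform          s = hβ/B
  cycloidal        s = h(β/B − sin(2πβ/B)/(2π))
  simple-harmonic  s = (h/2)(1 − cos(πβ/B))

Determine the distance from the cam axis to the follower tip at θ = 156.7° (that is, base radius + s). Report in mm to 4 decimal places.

seg 1 [0°–52.6°] dwell: s stays 0.0000
seg 2 [52.6°–232°] uniform, h=27: θ=156.7° here. β=104.1, B=179.4. 27·104.1/179.4 = 15.6672 → s = 15.6672
radial distance = base radius + s = 30 + 15.6672 = 45.6672

45.6672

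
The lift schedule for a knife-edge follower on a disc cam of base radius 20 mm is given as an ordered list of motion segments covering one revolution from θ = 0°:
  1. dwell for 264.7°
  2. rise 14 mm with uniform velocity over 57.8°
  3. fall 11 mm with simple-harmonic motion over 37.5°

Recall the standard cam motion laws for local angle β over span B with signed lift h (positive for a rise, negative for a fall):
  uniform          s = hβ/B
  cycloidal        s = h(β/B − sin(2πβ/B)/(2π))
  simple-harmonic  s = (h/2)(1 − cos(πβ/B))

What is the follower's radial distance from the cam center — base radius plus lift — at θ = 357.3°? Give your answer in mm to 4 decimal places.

seg 1 [0°–264.7°] dwell: s stays 0.0000
seg 2 [264.7°–322.5°] uniform, h=14: full span → s += 14 → s = 14.0000
seg 3 [322.5°–360°] simple-harmonic, h=-11: θ=357.3° here. β=34.8, B=37.5. -11/2·(1 − cos(π·0.9280)) = -10.8599 → s = 3.1401
radial distance = base radius + s = 20 + 3.1401 = 23.1401

23.1401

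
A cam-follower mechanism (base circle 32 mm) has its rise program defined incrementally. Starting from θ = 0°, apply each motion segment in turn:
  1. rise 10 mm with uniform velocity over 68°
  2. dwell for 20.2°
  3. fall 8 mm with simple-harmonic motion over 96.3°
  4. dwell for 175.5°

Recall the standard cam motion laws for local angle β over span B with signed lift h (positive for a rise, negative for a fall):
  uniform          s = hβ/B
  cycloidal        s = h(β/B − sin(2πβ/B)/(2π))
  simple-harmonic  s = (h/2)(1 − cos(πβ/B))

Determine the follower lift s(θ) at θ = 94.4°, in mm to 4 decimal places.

seg 1 [0°–68°] uniform, h=10: full span → s += 10 → s = 10.0000
seg 2 [68°–88.2°] dwell: s stays 10.0000
seg 3 [88.2°–184.5°] simple-harmonic, h=-8: θ=94.4° here. β=6.2, B=96.3. -8/2·(1 − cos(π·0.0644)) = -0.0815 → s = 9.9185

9.9185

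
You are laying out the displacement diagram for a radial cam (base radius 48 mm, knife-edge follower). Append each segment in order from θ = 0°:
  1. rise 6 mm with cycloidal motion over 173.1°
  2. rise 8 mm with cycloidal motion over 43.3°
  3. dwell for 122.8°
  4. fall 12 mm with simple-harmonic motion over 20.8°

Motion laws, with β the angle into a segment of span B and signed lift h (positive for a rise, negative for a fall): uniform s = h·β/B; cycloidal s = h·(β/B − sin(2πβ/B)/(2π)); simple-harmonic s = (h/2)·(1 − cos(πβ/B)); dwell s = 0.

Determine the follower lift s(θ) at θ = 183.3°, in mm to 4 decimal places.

seg 1 [0°–173.1°] cycloidal, h=6: full span → s += 6 → s = 6.0000
seg 2 [173.1°–216.4°] cycloidal, h=8: θ=183.3° here. β=10.2, B=43.3. 8·(0.2356 − sin(2π·0.2356)/(2π)) = 0.6165 → s = 6.6165

6.6165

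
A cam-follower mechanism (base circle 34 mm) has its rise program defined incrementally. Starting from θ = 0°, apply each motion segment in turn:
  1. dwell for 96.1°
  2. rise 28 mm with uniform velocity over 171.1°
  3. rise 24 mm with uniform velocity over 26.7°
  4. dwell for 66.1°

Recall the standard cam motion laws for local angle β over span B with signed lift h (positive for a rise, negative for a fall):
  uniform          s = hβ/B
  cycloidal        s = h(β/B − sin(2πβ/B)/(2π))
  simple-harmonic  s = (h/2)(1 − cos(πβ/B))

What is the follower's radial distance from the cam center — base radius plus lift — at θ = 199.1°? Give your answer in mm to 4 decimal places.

seg 1 [0°–96.1°] dwell: s stays 0.0000
seg 2 [96.1°–267.2°] uniform, h=28: θ=199.1° here. β=103, B=171.1. 28·103/171.1 = 16.8556 → s = 16.8556
radial distance = base radius + s = 34 + 16.8556 = 50.8556

50.8556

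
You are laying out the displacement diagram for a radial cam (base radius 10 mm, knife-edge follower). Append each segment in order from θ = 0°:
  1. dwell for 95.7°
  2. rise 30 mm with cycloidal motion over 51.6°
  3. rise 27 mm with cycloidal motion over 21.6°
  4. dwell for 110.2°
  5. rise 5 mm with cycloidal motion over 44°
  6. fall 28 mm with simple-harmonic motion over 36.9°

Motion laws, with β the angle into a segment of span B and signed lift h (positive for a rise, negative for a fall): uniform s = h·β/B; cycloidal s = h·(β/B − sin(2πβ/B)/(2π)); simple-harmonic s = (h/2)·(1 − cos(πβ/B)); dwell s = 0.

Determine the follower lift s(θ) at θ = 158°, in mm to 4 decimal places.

seg 1 [0°–95.7°] dwell: s stays 0.0000
seg 2 [95.7°–147.3°] cycloidal, h=30: full span → s += 30 → s = 30.0000
seg 3 [147.3°–168.9°] cycloidal, h=27: θ=158° here. β=10.7, B=21.6. 27·(0.4954 − sin(2π·0.4954)/(2π)) = 13.2500 → s = 43.2500

43.2500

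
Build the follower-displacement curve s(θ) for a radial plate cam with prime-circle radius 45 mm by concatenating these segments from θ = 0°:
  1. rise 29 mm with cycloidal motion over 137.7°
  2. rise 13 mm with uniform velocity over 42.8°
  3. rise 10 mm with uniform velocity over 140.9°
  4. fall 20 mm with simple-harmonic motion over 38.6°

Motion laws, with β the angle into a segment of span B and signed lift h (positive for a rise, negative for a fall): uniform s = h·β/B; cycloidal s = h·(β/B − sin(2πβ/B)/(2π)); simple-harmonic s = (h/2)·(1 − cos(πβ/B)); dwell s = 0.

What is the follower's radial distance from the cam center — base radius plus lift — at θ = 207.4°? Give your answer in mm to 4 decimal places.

seg 1 [0°–137.7°] cycloidal, h=29: full span → s += 29 → s = 29.0000
seg 2 [137.7°–180.5°] uniform, h=13: full span → s += 13 → s = 42.0000
seg 3 [180.5°–321.4°] uniform, h=10: θ=207.4° here. β=26.9, B=140.9. 10·26.9/140.9 = 1.9092 → s = 43.9092
radial distance = base radius + s = 45 + 43.9092 = 88.9092

88.9092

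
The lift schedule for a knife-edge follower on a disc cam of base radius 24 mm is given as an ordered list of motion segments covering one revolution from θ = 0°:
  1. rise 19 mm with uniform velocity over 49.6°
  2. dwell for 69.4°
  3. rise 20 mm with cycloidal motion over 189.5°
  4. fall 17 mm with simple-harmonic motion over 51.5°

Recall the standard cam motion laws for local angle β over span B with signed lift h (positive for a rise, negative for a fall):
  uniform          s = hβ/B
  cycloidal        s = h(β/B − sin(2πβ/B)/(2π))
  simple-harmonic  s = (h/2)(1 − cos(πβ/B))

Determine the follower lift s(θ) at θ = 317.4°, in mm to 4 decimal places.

seg 1 [0°–49.6°] uniform, h=19: full span → s += 19 → s = 19.0000
seg 2 [49.6°–119°] dwell: s stays 19.0000
seg 3 [119°–308.5°] cycloidal, h=20: full span → s += 20 → s = 39.0000
seg 4 [308.5°–360°] simple-harmonic, h=-17: θ=317.4° here. β=8.9, B=51.5. -17/2·(1 − cos(π·0.1728)) = -1.2223 → s = 37.7777

37.7777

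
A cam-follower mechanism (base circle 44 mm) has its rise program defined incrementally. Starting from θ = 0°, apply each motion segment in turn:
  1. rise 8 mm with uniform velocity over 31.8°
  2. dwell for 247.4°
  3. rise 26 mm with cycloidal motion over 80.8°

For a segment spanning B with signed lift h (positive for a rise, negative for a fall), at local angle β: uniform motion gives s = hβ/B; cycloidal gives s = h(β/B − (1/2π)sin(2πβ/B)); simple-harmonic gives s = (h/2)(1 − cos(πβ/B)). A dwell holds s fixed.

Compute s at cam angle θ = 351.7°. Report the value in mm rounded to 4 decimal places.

seg 1 [0°–31.8°] uniform, h=8: full span → s += 8 → s = 8.0000
seg 2 [31.8°–279.2°] dwell: s stays 8.0000
seg 3 [279.2°–360°] cycloidal, h=26: θ=351.7° here. β=72.5, B=80.8. 26·(0.8973 − sin(2π·0.8973)/(2π)) = 25.8184 → s = 33.8184

33.8184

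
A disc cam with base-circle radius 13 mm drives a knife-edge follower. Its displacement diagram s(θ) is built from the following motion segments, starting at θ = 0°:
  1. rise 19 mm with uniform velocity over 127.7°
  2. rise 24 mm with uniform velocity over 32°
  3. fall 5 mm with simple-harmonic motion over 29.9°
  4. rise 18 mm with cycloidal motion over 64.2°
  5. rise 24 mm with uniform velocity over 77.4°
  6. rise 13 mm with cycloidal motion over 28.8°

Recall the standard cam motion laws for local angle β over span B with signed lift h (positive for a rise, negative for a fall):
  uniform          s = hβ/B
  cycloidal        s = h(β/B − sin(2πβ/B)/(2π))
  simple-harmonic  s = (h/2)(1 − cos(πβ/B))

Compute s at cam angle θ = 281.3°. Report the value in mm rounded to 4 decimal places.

seg 1 [0°–127.7°] uniform, h=19: full span → s += 19 → s = 19.0000
seg 2 [127.7°–159.7°] uniform, h=24: full span → s += 24 → s = 43.0000
seg 3 [159.7°–189.6°] simple-harmonic, h=-5: full span → s += -5 → s = 38.0000
seg 4 [189.6°–253.8°] cycloidal, h=18: full span → s += 18 → s = 56.0000
seg 5 [253.8°–331.2°] uniform, h=24: θ=281.3° here. β=27.5, B=77.4. 24·27.5/77.4 = 8.5271 → s = 64.5271

64.5271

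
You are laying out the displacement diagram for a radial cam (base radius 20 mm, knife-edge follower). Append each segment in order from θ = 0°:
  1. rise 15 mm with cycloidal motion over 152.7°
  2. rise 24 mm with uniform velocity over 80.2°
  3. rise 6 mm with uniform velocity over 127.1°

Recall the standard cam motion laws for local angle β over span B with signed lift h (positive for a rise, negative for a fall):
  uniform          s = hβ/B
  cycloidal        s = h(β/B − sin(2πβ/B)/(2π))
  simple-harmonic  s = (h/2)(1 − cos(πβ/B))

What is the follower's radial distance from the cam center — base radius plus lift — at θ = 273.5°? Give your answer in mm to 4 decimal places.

seg 1 [0°–152.7°] cycloidal, h=15: full span → s += 15 → s = 15.0000
seg 2 [152.7°–232.9°] uniform, h=24: full span → s += 24 → s = 39.0000
seg 3 [232.9°–360°] uniform, h=6: θ=273.5° here. β=40.6, B=127.1. 6·40.6/127.1 = 1.9166 → s = 40.9166
radial distance = base radius + s = 20 + 40.9166 = 60.9166

60.9166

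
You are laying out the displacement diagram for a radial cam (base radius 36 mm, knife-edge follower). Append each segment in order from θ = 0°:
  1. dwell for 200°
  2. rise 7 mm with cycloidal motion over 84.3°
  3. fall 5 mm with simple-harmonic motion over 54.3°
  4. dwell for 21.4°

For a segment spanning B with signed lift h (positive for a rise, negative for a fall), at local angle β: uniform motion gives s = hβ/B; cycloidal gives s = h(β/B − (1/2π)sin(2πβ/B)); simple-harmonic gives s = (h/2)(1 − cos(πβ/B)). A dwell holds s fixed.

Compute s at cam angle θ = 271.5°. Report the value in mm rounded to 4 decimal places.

seg 1 [0°–200°] dwell: s stays 0.0000
seg 2 [200°–284.3°] cycloidal, h=7: θ=271.5° here. β=71.5, B=84.3. 7·(0.8482 − sin(2π·0.8482)/(2π)) = 6.8459 → s = 6.8459

6.8459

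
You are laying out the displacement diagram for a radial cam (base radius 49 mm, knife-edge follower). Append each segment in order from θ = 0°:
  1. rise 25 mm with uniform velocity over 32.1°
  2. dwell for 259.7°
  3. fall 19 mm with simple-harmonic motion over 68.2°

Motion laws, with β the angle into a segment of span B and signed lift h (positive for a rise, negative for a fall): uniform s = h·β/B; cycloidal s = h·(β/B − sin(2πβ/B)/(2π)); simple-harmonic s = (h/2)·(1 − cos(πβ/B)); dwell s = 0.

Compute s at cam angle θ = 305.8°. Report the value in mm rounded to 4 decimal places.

seg 1 [0°–32.1°] uniform, h=25: full span → s += 25 → s = 25.0000
seg 2 [32.1°–291.8°] dwell: s stays 25.0000
seg 3 [291.8°–360°] simple-harmonic, h=-19: θ=305.8° here. β=14, B=68.2. -19/2·(1 − cos(π·0.2053)) = -1.9080 → s = 23.0920

23.0920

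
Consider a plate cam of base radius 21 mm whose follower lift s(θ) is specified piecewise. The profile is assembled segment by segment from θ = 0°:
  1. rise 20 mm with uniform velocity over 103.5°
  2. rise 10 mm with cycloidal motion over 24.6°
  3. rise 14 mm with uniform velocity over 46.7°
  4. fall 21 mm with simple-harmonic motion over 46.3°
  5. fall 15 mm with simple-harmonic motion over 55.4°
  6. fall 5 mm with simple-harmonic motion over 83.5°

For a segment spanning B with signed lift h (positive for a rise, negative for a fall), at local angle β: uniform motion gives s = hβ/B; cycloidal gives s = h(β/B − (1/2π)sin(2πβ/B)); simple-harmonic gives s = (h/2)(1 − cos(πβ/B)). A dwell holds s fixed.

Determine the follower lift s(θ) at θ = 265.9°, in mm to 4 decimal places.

seg 1 [0°–103.5°] uniform, h=20: full span → s += 20 → s = 20.0000
seg 2 [103.5°–128.1°] cycloidal, h=10: full span → s += 10 → s = 30.0000
seg 3 [128.1°–174.8°] uniform, h=14: full span → s += 14 → s = 44.0000
seg 4 [174.8°–221.1°] simple-harmonic, h=-21: full span → s += -21 → s = 23.0000
seg 5 [221.1°–276.5°] simple-harmonic, h=-15: θ=265.9° here. β=44.8, B=55.4. -15/2·(1 − cos(π·0.8087)) = -13.6854 → s = 9.3146

9.3146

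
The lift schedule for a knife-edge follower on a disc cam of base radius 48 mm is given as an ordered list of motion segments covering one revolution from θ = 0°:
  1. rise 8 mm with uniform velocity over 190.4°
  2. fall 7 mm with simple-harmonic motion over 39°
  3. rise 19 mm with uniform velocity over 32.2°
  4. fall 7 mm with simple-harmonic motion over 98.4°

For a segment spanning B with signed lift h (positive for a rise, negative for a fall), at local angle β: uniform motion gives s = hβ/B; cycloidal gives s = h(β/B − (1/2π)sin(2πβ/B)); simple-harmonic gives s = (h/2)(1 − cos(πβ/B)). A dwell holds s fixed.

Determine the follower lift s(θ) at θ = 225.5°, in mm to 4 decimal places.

seg 1 [0°–190.4°] uniform, h=8: full span → s += 8 → s = 8.0000
seg 2 [190.4°–229.4°] simple-harmonic, h=-7: θ=225.5° here. β=35.1, B=39. -7/2·(1 − cos(π·0.9000)) = -6.8287 → s = 1.1713

1.1713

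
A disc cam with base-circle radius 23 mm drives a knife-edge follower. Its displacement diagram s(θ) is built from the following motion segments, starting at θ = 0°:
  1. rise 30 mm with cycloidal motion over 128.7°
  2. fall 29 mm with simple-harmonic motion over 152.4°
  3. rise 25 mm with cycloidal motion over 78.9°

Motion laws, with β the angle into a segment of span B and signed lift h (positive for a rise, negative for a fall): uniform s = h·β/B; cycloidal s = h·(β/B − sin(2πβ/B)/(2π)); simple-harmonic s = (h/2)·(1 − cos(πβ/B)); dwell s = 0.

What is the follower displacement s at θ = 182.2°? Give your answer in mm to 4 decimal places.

seg 1 [0°–128.7°] cycloidal, h=30: full span → s += 30 → s = 30.0000
seg 2 [128.7°–281.1°] simple-harmonic, h=-29: θ=182.2° here. β=53.5, B=152.4. -29/2·(1 − cos(π·0.3510)) = -7.9598 → s = 22.0402

22.0402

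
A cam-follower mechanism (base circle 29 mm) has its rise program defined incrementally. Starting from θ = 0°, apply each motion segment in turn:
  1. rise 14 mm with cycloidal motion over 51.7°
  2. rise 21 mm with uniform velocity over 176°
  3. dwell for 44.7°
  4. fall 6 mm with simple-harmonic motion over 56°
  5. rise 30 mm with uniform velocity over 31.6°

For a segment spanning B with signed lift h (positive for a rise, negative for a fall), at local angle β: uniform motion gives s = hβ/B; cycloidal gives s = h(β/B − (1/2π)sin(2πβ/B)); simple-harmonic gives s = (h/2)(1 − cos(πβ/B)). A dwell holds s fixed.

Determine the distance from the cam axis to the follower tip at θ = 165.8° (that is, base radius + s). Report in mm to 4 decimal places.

seg 1 [0°–51.7°] cycloidal, h=14: full span → s += 14 → s = 14.0000
seg 2 [51.7°–227.7°] uniform, h=21: θ=165.8° here. β=114.1, B=176. 21·114.1/176 = 13.6142 → s = 27.6142
radial distance = base radius + s = 29 + 27.6142 = 56.6142

56.6142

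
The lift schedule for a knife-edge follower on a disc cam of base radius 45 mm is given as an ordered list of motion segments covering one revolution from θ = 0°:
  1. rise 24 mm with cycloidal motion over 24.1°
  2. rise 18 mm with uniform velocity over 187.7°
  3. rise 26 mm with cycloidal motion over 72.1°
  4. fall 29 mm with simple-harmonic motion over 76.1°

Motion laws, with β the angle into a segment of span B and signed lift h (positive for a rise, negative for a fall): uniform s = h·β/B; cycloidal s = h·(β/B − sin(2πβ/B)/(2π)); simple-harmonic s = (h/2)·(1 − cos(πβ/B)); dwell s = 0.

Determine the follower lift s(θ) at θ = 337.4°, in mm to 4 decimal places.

seg 1 [0°–24.1°] cycloidal, h=24: full span → s += 24 → s = 24.0000
seg 2 [24.1°–211.8°] uniform, h=18: full span → s += 18 → s = 42.0000
seg 3 [211.8°–283.9°] cycloidal, h=26: full span → s += 26 → s = 68.0000
seg 4 [283.9°–360°] simple-harmonic, h=-29: θ=337.4° here. β=53.5, B=76.1. -29/2·(1 − cos(π·0.7030)) = -23.1339 → s = 44.8661

44.8661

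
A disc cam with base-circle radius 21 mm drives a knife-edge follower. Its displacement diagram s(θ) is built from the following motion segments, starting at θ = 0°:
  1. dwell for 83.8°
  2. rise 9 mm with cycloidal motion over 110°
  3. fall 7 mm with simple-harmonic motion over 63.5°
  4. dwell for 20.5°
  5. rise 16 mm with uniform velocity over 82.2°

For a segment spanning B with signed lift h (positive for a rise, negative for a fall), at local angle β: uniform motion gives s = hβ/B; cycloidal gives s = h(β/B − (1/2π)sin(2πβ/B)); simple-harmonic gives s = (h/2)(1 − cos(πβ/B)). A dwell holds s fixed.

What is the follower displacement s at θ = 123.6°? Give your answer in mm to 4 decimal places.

seg 1 [0°–83.8°] dwell: s stays 0.0000
seg 2 [83.8°–193.8°] cycloidal, h=9: θ=123.6° here. β=39.8, B=110. 9·(0.3618 − sin(2π·0.3618)/(2π)) = 2.1632 → s = 2.1632

2.1632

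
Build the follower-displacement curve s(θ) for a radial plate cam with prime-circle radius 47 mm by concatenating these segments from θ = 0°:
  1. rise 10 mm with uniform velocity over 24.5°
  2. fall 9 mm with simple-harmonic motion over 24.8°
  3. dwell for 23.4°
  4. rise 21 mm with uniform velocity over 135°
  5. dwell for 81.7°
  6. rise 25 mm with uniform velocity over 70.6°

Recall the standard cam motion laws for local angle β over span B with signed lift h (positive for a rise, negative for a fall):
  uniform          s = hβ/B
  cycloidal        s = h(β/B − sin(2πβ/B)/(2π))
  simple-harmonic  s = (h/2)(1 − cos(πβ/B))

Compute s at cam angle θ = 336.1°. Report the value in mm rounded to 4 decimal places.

seg 1 [0°–24.5°] uniform, h=10: full span → s += 10 → s = 10.0000
seg 2 [24.5°–49.3°] simple-harmonic, h=-9: full span → s += -9 → s = 1.0000
seg 3 [49.3°–72.7°] dwell: s stays 1.0000
seg 4 [72.7°–207.7°] uniform, h=21: full span → s += 21 → s = 22.0000
seg 5 [207.7°–289.4°] dwell: s stays 22.0000
seg 6 [289.4°–360°] uniform, h=25: θ=336.1° here. β=46.7, B=70.6. 25·46.7/70.6 = 16.5368 → s = 38.5368

38.5368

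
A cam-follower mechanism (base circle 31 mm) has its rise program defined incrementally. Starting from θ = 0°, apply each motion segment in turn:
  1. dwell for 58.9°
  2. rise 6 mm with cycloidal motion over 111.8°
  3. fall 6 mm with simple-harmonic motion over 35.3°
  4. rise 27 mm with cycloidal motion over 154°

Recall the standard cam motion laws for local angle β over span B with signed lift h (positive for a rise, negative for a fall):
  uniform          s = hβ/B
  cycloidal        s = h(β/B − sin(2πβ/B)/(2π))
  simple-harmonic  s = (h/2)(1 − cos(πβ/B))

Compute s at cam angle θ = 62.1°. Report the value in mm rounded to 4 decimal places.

seg 1 [0°–58.9°] dwell: s stays 0.0000
seg 2 [58.9°–170.7°] cycloidal, h=6: θ=62.1° here. β=3.2, B=111.8. 6·(0.0286 − sin(2π·0.0286)/(2π)) = 0.0009 → s = 0.0009

0.0009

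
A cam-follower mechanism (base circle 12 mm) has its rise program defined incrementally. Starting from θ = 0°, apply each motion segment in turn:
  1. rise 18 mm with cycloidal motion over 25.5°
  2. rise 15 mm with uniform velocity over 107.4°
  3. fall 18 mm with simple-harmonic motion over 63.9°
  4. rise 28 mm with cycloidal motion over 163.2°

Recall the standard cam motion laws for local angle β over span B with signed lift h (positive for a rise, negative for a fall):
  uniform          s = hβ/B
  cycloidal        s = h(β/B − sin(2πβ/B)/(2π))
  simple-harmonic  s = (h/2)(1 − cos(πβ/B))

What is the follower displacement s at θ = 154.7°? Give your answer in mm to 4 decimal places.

seg 1 [0°–25.5°] cycloidal, h=18: full span → s += 18 → s = 18.0000
seg 2 [25.5°–132.9°] uniform, h=15: full span → s += 15 → s = 33.0000
seg 3 [132.9°–196.8°] simple-harmonic, h=-18: θ=154.7° here. β=21.8, B=63.9. -18/2·(1 − cos(π·0.3412)) = -4.6929 → s = 28.3071

28.3071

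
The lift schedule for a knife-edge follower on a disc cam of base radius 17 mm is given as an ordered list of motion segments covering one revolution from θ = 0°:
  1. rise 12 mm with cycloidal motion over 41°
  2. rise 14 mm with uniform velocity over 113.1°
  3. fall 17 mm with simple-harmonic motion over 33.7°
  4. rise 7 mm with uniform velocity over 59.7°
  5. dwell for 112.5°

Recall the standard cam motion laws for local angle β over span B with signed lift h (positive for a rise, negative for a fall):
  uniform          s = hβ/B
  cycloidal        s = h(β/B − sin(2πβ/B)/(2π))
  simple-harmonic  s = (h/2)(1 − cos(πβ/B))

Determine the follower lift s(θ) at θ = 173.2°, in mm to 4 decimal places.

seg 1 [0°–41°] cycloidal, h=12: full span → s += 12 → s = 12.0000
seg 2 [41°–154.1°] uniform, h=14: full span → s += 14 → s = 26.0000
seg 3 [154.1°–187.8°] simple-harmonic, h=-17: θ=173.2° here. β=19.1, B=33.7. -17/2·(1 − cos(π·0.5668)) = -10.2698 → s = 15.7302

15.7302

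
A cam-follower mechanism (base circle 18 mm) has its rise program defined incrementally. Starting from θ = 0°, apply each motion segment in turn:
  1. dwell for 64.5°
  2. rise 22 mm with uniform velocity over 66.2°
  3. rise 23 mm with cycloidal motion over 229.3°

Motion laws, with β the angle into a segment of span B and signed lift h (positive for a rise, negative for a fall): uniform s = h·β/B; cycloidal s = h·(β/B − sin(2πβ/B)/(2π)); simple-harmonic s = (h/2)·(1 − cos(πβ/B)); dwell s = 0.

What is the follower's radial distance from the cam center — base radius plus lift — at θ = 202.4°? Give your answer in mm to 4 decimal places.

seg 1 [0°–64.5°] dwell: s stays 0.0000
seg 2 [64.5°–130.7°] uniform, h=22: full span → s += 22 → s = 22.0000
seg 3 [130.7°–360°] cycloidal, h=23: θ=202.4° here. β=71.7, B=229.3. 23·(0.3127 − sin(2π·0.3127)/(2π)) = 3.8117 → s = 25.8117
radial distance = base radius + s = 18 + 25.8117 = 43.8117

43.8117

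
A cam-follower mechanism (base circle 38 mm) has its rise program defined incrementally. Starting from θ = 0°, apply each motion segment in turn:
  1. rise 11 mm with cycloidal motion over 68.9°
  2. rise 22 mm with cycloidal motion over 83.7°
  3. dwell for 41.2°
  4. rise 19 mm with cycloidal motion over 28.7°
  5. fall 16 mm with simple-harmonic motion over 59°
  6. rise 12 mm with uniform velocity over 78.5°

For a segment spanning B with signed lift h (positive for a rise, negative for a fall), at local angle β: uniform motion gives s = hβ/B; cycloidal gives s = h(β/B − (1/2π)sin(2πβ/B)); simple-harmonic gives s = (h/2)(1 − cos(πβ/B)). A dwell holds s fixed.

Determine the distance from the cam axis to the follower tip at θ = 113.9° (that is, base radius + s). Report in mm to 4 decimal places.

seg 1 [0°–68.9°] cycloidal, h=11: full span → s += 11 → s = 11.0000
seg 2 [68.9°–152.6°] cycloidal, h=22: θ=113.9° here. β=45, B=83.7. 22·(0.5376 − sin(2π·0.5376)/(2π)) = 12.6482 → s = 23.6482
radial distance = base radius + s = 38 + 23.6482 = 61.6482

61.6482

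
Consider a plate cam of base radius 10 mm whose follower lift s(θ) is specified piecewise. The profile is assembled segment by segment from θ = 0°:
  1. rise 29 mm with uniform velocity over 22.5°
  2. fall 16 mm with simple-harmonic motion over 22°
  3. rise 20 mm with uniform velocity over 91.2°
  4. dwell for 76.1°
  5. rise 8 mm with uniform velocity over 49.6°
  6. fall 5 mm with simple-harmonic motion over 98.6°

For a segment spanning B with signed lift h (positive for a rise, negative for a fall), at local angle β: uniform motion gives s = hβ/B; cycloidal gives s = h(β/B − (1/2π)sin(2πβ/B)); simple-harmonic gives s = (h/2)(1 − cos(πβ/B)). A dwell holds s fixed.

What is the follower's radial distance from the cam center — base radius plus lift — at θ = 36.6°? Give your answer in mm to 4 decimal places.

seg 1 [0°–22.5°] uniform, h=29: full span → s += 29 → s = 29.0000
seg 2 [22.5°–44.5°] simple-harmonic, h=-16: θ=36.6° here. β=14.1, B=22. -16/2·(1 − cos(π·0.6409)) = -11.4269 → s = 17.5731
radial distance = base radius + s = 10 + 17.5731 = 27.5731

27.5731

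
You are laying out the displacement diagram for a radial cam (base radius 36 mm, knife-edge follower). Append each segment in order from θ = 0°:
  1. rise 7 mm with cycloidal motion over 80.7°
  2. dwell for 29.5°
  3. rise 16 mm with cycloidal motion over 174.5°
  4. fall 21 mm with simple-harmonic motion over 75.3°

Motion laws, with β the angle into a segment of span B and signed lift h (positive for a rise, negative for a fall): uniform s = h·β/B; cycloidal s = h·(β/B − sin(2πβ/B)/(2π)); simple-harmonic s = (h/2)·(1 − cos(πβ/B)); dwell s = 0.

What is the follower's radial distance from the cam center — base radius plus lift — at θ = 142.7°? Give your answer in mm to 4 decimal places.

seg 1 [0°–80.7°] cycloidal, h=7: full span → s += 7 → s = 7.0000
seg 2 [80.7°–110.2°] dwell: s stays 7.0000
seg 3 [110.2°–284.7°] cycloidal, h=16: θ=142.7° here. β=32.5, B=174.5. 16·(0.1862 − sin(2π·0.1862)/(2π)) = 0.6351 → s = 7.6351
radial distance = base radius + s = 36 + 7.6351 = 43.6351

43.6351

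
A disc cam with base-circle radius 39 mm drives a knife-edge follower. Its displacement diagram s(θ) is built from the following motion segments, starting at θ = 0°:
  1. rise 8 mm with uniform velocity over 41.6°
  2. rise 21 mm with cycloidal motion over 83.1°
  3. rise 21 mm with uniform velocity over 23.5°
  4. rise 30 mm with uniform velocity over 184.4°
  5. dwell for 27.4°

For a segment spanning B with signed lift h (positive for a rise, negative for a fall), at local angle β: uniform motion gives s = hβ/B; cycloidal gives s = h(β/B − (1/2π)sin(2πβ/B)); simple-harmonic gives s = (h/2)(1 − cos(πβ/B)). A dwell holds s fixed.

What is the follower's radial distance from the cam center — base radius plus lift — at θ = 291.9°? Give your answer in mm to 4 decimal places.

seg 1 [0°–41.6°] uniform, h=8: full span → s += 8 → s = 8.0000
seg 2 [41.6°–124.7°] cycloidal, h=21: full span → s += 21 → s = 29.0000
seg 3 [124.7°–148.2°] uniform, h=21: full span → s += 21 → s = 50.0000
seg 4 [148.2°–332.6°] uniform, h=30: θ=291.9° here. β=143.7, B=184.4. 30·143.7/184.4 = 23.3785 → s = 73.3785
radial distance = base radius + s = 39 + 73.3785 = 112.3785

112.3785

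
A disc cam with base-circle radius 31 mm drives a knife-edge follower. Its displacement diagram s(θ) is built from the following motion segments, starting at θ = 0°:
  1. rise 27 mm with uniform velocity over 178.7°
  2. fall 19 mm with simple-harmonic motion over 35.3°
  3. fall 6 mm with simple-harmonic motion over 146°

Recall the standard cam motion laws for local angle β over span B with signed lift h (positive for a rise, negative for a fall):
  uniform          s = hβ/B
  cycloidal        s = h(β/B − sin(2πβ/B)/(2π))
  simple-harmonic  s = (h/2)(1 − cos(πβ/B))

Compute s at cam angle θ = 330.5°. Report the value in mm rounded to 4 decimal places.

seg 1 [0°–178.7°] uniform, h=27: full span → s += 27 → s = 27.0000
seg 2 [178.7°–214°] simple-harmonic, h=-19: full span → s += -19 → s = 8.0000
seg 3 [214°–360°] simple-harmonic, h=-6: θ=330.5° here. β=116.5, B=146. -6/2·(1 − cos(π·0.7979)) = -5.4156 → s = 2.5844

2.5844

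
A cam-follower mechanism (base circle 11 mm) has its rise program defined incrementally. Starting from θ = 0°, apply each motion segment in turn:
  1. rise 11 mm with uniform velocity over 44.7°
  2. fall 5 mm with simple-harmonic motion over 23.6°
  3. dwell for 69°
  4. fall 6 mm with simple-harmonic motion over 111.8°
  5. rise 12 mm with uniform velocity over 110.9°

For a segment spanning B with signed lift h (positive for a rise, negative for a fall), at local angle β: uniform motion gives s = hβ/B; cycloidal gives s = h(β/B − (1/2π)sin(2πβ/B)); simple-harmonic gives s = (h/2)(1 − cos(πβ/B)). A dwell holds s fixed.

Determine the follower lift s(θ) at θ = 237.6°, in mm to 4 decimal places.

seg 1 [0°–44.7°] uniform, h=11: full span → s += 11 → s = 11.0000
seg 2 [44.7°–68.3°] simple-harmonic, h=-5: full span → s += -5 → s = 6.0000
seg 3 [68.3°–137.3°] dwell: s stays 6.0000
seg 4 [137.3°–249.1°] simple-harmonic, h=-6: θ=237.6° here. β=100.3, B=111.8. -6/2·(1 − cos(π·0.8971)) = -5.8447 → s = 0.1553

0.1553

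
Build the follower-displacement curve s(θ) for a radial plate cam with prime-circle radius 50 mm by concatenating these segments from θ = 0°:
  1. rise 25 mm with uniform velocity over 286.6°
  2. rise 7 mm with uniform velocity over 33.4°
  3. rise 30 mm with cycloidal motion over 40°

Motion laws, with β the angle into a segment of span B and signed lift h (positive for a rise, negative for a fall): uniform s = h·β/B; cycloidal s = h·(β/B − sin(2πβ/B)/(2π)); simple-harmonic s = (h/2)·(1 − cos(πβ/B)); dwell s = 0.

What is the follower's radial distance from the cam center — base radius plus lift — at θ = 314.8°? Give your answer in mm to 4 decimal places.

seg 1 [0°–286.6°] uniform, h=25: full span → s += 25 → s = 25.0000
seg 2 [286.6°–320°] uniform, h=7: θ=314.8° here. β=28.2, B=33.4. 7·28.2/33.4 = 5.9102 → s = 30.9102
radial distance = base radius + s = 50 + 30.9102 = 80.9102

80.9102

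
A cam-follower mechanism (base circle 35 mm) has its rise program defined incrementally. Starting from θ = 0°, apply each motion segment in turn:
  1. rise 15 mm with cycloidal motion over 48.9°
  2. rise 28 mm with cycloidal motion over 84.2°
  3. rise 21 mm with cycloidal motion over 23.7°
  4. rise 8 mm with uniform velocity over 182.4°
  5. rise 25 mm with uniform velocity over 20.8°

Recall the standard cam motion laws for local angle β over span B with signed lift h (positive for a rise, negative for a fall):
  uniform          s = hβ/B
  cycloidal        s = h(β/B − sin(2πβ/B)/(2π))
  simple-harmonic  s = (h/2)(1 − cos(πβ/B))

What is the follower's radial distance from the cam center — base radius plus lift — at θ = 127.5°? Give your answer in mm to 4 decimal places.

seg 1 [0°–48.9°] cycloidal, h=15: full span → s += 15 → s = 15.0000
seg 2 [48.9°–133.1°] cycloidal, h=28: θ=127.5° here. β=78.6, B=84.2. 28·(0.9335 − sin(2π·0.9335)/(2π)) = 27.9463 → s = 42.9463
radial distance = base radius + s = 35 + 42.9463 = 77.9463

77.9463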